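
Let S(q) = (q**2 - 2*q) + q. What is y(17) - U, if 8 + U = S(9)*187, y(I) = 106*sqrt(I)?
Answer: -13456 + 106*sqrt(17) ≈ -13019.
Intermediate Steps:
S(q) = q**2 - q
U = 13456 (U = -8 + (9*(-1 + 9))*187 = -8 + (9*8)*187 = -8 + 72*187 = -8 + 13464 = 13456)
y(17) - U = 106*sqrt(17) - 1*13456 = 106*sqrt(17) - 13456 = -13456 + 106*sqrt(17)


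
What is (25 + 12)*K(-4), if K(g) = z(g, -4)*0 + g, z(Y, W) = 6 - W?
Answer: -148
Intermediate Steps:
K(g) = g (K(g) = (6 - 1*(-4))*0 + g = (6 + 4)*0 + g = 10*0 + g = 0 + g = g)
(25 + 12)*K(-4) = (25 + 12)*(-4) = 37*(-4) = -148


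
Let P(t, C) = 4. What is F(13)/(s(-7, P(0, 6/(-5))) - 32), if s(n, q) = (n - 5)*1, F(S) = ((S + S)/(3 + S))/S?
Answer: -1/352 ≈ -0.0028409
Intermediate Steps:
F(S) = 2/(3 + S) (F(S) = ((2*S)/(3 + S))/S = (2*S/(3 + S))/S = 2/(3 + S))
s(n, q) = -5 + n (s(n, q) = (-5 + n)*1 = -5 + n)
F(13)/(s(-7, P(0, 6/(-5))) - 32) = (2/(3 + 13))/((-5 - 7) - 32) = (2/16)/(-12 - 32) = (2*(1/16))/(-44) = (1/8)*(-1/44) = -1/352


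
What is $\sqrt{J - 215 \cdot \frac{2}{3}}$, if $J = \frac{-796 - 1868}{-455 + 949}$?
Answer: $\frac{i \sqrt{81662646}}{741} \approx 12.195 i$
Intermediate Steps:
$J = - \frac{1332}{247}$ ($J = - \frac{2664}{494} = \left(-2664\right) \frac{1}{494} = - \frac{1332}{247} \approx -5.3927$)
$\sqrt{J - 215 \cdot \frac{2}{3}} = \sqrt{- \frac{1332}{247} - 215 \cdot \frac{2}{3}} = \sqrt{- \frac{1332}{247} - 215 \cdot 2 \cdot \frac{1}{3}} = \sqrt{- \frac{1332}{247} - \frac{430}{3}} = \sqrt{- \frac{110206}{741}} = \frac{i \sqrt{81662646}}{741}$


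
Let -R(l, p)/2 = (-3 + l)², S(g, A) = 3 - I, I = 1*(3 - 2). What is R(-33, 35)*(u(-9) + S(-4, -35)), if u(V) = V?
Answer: 18144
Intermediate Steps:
I = 1 (I = 1*1 = 1)
S(g, A) = 2 (S(g, A) = 3 - 1*1 = 3 - 1 = 2)
R(l, p) = -2*(-3 + l)²
R(-33, 35)*(u(-9) + S(-4, -35)) = (-2*(-3 - 33)²)*(-9 + 2) = -2*(-36)²*(-7) = -2*1296*(-7) = -2592*(-7) = 18144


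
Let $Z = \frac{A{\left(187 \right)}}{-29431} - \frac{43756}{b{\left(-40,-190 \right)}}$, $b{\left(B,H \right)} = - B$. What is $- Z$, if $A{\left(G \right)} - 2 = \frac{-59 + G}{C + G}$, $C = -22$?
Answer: $\frac{10624209313}{9712230} \approx 1093.9$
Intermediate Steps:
$A{\left(G \right)} = 2 + \frac{-59 + G}{-22 + G}$
$Z = - \frac{10624209313}{9712230}$ ($Z = \frac{\frac{1}{-22 + 187} \left(-103 + 3 \cdot 187\right)}{-29431} - \frac{43756}{\left(-1\right) \left(-40\right)} = \frac{-103 + 561}{165} \left(- \frac{1}{29431}\right) - \frac{43756}{40} = \frac{1}{165} \cdot 458 \left(- \frac{1}{29431}\right) - \frac{10939}{10} = \frac{458}{165} \left(- \frac{1}{29431}\right) - \frac{10939}{10} = - \frac{458}{4856115} - \frac{10939}{10} = - \frac{10624209313}{9712230} \approx -1093.9$)
$- Z = \left(-1\right) \left(- \frac{10624209313}{9712230}\right) = \frac{10624209313}{9712230}$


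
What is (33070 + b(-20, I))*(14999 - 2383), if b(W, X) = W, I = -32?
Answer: 416958800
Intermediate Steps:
(33070 + b(-20, I))*(14999 - 2383) = (33070 - 20)*(14999 - 2383) = 33050*12616 = 416958800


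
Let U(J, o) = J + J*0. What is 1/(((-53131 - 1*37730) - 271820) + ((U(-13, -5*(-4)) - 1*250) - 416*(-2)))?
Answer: -1/362112 ≈ -2.7616e-6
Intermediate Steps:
U(J, o) = J (U(J, o) = J + 0 = J)
1/(((-53131 - 1*37730) - 271820) + ((U(-13, -5*(-4)) - 1*250) - 416*(-2))) = 1/(((-53131 - 1*37730) - 271820) + ((-13 - 1*250) - 416*(-2))) = 1/(((-53131 - 37730) - 271820) + ((-13 - 250) + 832)) = 1/((-90861 - 271820) + (-263 + 832)) = 1/(-362681 + 569) = 1/(-362112) = -1/362112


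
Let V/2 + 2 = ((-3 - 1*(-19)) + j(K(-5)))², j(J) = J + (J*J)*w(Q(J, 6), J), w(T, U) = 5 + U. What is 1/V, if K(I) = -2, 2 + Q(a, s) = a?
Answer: 1/1348 ≈ 0.00074184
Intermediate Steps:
Q(a, s) = -2 + a
j(J) = J + J²*(5 + J) (j(J) = J + (J*J)*(5 + J) = J + J²*(5 + J))
V = 1348 (V = -4 + 2*((-3 - 1*(-19)) - 2*(1 - 2*(5 - 2)))² = -4 + 2*((-3 + 19) - 2*(1 - 2*3))² = -4 + 2*(16 - 2*(1 - 6))² = -4 + 2*(16 - 2*(-5))² = -4 + 2*(16 + 10)² = -4 + 2*26² = -4 + 2*676 = -4 + 1352 = 1348)
1/V = 1/1348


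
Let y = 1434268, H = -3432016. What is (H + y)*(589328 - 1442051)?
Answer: 1703525667804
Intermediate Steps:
(H + y)*(589328 - 1442051) = (-3432016 + 1434268)*(589328 - 1442051) = -1997748*(-852723) = 1703525667804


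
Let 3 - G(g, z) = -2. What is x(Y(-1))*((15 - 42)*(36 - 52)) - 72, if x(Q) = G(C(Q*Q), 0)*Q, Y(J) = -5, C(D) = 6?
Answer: -10872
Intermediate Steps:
G(g, z) = 5 (G(g, z) = 3 - 1*(-2) = 3 + 2 = 5)
x(Q) = 5*Q
x(Y(-1))*((15 - 42)*(36 - 52)) - 72 = (5*(-5))*((15 - 42)*(36 - 52)) - 72 = -(-675)*(-16) - 72 = -25*432 - 72 = -10800 - 72 = -10872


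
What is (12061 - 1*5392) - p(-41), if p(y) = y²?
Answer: 4988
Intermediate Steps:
(12061 - 1*5392) - p(-41) = (12061 - 1*5392) - 1*(-41)² = (12061 - 5392) - 1*1681 = 6669 - 1681 = 4988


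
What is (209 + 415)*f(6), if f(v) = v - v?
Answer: 0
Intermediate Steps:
f(v) = 0
(209 + 415)*f(6) = (209 + 415)*0 = 624*0 = 0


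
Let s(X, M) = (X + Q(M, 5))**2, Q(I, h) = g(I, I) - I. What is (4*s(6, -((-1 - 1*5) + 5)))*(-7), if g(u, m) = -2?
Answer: -252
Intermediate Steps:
Q(I, h) = -2 - I
s(X, M) = (-2 + X - M)**2 (s(X, M) = (X + (-2 - M))**2 = (-2 + X - M)**2)
(4*s(6, -((-1 - 1*5) + 5)))*(-7) = (4*(2 - ((-1 - 1*5) + 5) - 1*6)**2)*(-7) = (4*(2 - ((-1 - 5) + 5) - 6)**2)*(-7) = (4*(2 - (-6 + 5) - 6)**2)*(-7) = (4*(2 - 1*(-1) - 6)**2)*(-7) = (4*(2 + 1 - 6)**2)*(-7) = (4*(-3)**2)*(-7) = (4*9)*(-7) = 36*(-7) = -252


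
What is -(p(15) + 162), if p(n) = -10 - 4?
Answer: -148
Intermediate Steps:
p(n) = -14
-(p(15) + 162) = -(-14 + 162) = -1*148 = -148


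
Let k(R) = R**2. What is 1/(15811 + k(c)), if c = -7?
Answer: 1/15860 ≈ 6.3052e-5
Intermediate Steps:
1/(15811 + k(c)) = 1/(15811 + (-7)**2) = 1/(15811 + 49) = 1/15860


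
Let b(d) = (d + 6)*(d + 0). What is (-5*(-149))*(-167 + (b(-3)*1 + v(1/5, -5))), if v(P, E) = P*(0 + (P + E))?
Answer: -659176/5 ≈ -1.3184e+5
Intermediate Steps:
v(P, E) = P*(E + P) (v(P, E) = P*(0 + (E + P)) = P*(E + P))
b(d) = d*(6 + d) (b(d) = (6 + d)*d = d*(6 + d))
(-5*(-149))*(-167 + (b(-3)*1 + v(1/5, -5))) = (-5*(-149))*(-167 + (-3*(6 - 3)*1 + (-5 + 1/5)/5)) = 745*(-167 + (-3*3*1 + (-5 + ⅕)/5)) = 745*(-167 + (-9*1 + (⅕)*(-24/5))) = 745*(-167 + (-9 - 24/25)) = 745*(-167 - 249/25) = 745*(-4424/25) = -659176/5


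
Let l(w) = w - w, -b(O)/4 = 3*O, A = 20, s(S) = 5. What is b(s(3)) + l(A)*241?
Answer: -60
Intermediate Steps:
b(O) = -12*O
l(w) = 0
b(s(3)) + l(A)*241 = -12*5 + 0*241 = -60 + 0 = -60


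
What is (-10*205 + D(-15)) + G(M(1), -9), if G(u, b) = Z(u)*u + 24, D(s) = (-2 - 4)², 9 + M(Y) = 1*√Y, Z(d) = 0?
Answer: -1990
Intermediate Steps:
M(Y) = -9 + √Y (M(Y) = -9 + 1*√Y = -9 + √Y)
D(s) = 36 (D(s) = (-6)² = 36)
G(u, b) = 24 (G(u, b) = 0*u + 24 = 0 + 24 = 24)
(-10*205 + D(-15)) + G(M(1), -9) = (-10*205 + 36) + 24 = (-2050 + 36) + 24 = -2014 + 24 = -1990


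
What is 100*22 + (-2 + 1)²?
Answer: 2201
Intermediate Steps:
100*22 + (-2 + 1)² = 2200 + (-1)² = 2200 + 1 = 2201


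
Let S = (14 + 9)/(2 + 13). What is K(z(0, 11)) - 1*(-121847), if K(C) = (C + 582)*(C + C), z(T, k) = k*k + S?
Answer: 66263543/225 ≈ 2.9450e+5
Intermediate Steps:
S = 23/15 ≈ 1.5333
z(T, k) = 23/15 + k**2 (z(T, k) = k*k + 23/15 = k**2 + 23/15 = 23/15 + k**2)
K(C) = 2*C*(582 + C) (K(C) = (582 + C)*(2*C) = 2*C*(582 + C))
K(z(0, 11)) - 1*(-121847) = 2*(23/15 + 11**2)*(582 + (23/15 + 11**2)) - 1*(-121847) = 2*(23/15 + 121)*(582 + (23/15 + 121)) + 121847 = 2*(1838/15)*(582 + 1838/15) + 121847 = 2*(1838/15)*(10568/15) + 121847 = 38847968/225 + 121847 = 66263543/225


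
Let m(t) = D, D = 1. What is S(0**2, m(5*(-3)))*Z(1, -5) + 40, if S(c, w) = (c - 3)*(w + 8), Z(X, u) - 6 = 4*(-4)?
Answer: 310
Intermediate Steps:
Z(X, u) = -10 (Z(X, u) = 6 + 4*(-4) = 6 - 16 = -10)
m(t) = 1
S(c, w) = (-3 + c)*(8 + w)
S(0**2, m(5*(-3)))*Z(1, -5) + 40 = (-24 - 3*1 + 8*0**2 + 0**2*1)*(-10) + 40 = (-24 - 3 + 8*0 + 0*1)*(-10) + 40 = (-24 - 3 + 0 + 0)*(-10) + 40 = -27*(-10) + 40 = 270 + 40 = 310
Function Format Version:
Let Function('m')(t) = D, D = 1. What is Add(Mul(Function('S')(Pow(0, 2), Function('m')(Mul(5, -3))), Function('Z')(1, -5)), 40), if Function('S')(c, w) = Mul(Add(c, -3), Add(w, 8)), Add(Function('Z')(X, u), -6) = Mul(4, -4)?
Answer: 310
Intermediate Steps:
Function('Z')(X, u) = -10 (Function('Z')(X, u) = Add(6, Mul(4, -4)) = Add(6, -16) = -10)
Function('m')(t) = 1
Function('S')(c, w) = Mul(Add(-3, c), Add(8, w))
Add(Mul(Function('S')(Pow(0, 2), Function('m')(Mul(5, -3))), Function('Z')(1, -5)), 40) = Add(Mul(Add(-24, Mul(-3, 1), Mul(8, Pow(0, 2)), Mul(Pow(0, 2), 1)), -10), 40) = Add(Mul(Add(-24, -3, Mul(8, 0), Mul(0, 1)), -10), 40) = Add(Mul(Add(-24, -3, 0, 0), -10), 40) = Add(Mul(-27, -10), 40) = Add(270, 40) = 310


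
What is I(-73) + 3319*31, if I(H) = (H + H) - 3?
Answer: 102740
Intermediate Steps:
I(H) = -3 + 2*H (I(H) = 2*H - 3 = -3 + 2*H)
I(-73) + 3319*31 = (-3 + 2*(-73)) + 3319*31 = (-3 - 146) + 102889 = -149 + 102889 = 102740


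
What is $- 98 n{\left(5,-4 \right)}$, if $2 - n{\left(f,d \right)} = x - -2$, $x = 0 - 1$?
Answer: $-98$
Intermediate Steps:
$x = -1$
$n{\left(f,d \right)} = 1$ ($n{\left(f,d \right)} = 2 - \left(-1 - -2\right) = 2 - \left(-1 + 2\right) = 2 - 1 = 1$)
$- 98 n{\left(5,-4 \right)} = \left(-98\right) 1 = -98$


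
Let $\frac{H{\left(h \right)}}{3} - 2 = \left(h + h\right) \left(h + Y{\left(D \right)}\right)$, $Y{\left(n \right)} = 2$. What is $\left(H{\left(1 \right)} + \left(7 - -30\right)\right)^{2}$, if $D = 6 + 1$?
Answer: $3721$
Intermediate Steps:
$D = 7$
$H{\left(h \right)} = 6 + 6 h \left(2 + h\right)$ ($H{\left(h \right)} = 6 + 3 \left(h + h\right) \left(h + 2\right) = 6 + 3 \cdot 2 h \left(2 + h\right) = 6 + 6 h \left(2 + h\right)$)
$\left(H{\left(1 \right)} + \left(7 - -30\right)\right)^{2} = \left(\left(6 + 6 \cdot 1^{2} + 12 \cdot 1\right) + \left(7 - -30\right)\right)^{2} = \left(\left(6 + 6 \cdot 1 + 12\right) + \left(7 + 30\right)\right)^{2} = \left(\left(6 + 6 + 12\right) + 37\right)^{2} = \left(24 + 37\right)^{2} = 61^{2} = 3721$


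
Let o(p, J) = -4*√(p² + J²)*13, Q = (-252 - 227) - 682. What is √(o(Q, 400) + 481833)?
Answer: √(481833 - 52*√1507921) ≈ 646.51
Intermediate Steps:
Q = -1161 (Q = -479 - 682 = -1161)
o(p, J) = -52*√(J² + p²) (o(p, J) = -4*√(J² + p²)*13 = -52*√(J² + p²))
√(o(Q, 400) + 481833) = √(-52*√(400² + (-1161)²) + 481833) = √(-52*√(160000 + 1347921) + 481833) = √(-52*√1507921 + 481833) = √(481833 - 52*√1507921)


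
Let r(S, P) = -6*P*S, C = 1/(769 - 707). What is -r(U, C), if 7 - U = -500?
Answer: 1521/31 ≈ 49.065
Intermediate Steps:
U = 507 (U = 7 - 1*(-500) = 7 + 500 = 507)
C = 1/62 ≈ 0.016129
r(S, P) = -6*P*S
-r(U, C) = -(-6)*507/62 = -1*(-1521/31) = 1521/31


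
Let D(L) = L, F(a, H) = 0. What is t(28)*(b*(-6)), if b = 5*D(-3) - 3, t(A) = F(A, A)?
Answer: 0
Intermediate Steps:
t(A) = 0
b = -18 (b = 5*(-3) - 3 = -15 - 3 = -18)
t(28)*(b*(-6)) = 0*(-18*(-6)) = 0*108 = 0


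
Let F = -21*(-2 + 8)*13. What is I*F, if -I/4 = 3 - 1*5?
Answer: -13104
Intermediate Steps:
F = -1638 (F = -21*6*13 = -126*13 = -1638)
I = 8 (I = -4*(3 - 1*5) = -4*(3 - 5) = -4*(-2) = 8)
I*F = 8*(-1638) = -13104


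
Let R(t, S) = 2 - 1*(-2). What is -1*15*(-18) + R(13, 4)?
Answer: 274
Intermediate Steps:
R(t, S) = 4 (R(t, S) = 2 + 2 = 4)
-1*15*(-18) + R(13, 4) = -1*15*(-18) + 4 = -15*(-18) + 4 = 270 + 4 = 274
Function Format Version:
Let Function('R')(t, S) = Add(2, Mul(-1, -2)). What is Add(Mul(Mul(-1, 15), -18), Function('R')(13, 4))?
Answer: 274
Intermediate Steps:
Function('R')(t, S) = 4 (Function('R')(t, S) = Add(2, 2) = 4)
Add(Mul(Mul(-1, 15), -18), Function('R')(13, 4)) = Add(Mul(Mul(-1, 15), -18), 4) = Add(Mul(-15, -18), 4) = Add(270, 4) = 274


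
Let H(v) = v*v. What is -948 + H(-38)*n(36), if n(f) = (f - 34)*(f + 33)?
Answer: 198324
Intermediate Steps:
H(v) = v²
n(f) = (-34 + f)*(33 + f)
-948 + H(-38)*n(36) = -948 + (-38)²*(-1122 + 36² - 1*36) = -948 + 1444*(-1122 + 1296 - 36) = -948 + 1444*138 = -948 + 199272 = 198324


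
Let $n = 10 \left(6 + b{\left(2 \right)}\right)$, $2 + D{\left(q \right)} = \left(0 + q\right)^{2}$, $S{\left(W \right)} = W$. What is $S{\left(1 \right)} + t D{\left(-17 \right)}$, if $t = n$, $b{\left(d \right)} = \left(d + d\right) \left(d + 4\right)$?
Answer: $86101$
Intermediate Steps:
$b{\left(d \right)} = 2 d \left(4 + d\right)$
$D{\left(q \right)} = -2 + q^{2}$ ($D{\left(q \right)} = -2 + \left(0 + q\right)^{2} = -2 + q^{2}$)
$n = 300$ ($n = 10 \left(6 + 2 \cdot 2 \left(4 + 2\right)\right) = 10 \left(6 + 2 \cdot 2 \cdot 6\right) = 10 \left(6 + 24\right) = 10 \cdot 30 = 300$)
$t = 300$
$S{\left(1 \right)} + t D{\left(-17 \right)} = 1 + 300 \left(-2 + \left(-17\right)^{2}\right) = 1 + 300 \left(-2 + 289\right) = 1 + 300 \cdot 287 = 1 + 86100 = 86101$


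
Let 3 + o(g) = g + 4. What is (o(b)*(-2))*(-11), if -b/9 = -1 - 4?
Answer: 1012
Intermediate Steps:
b = 45 (b = -9*(-1 - 4) = -9*(-5) = 45)
o(g) = 1 + g (o(g) = -3 + (g + 4) = -3 + (4 + g) = 1 + g)
(o(b)*(-2))*(-11) = ((1 + 45)*(-2))*(-11) = (46*(-2))*(-11) = -92*(-11) = 1012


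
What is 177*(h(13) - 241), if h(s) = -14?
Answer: -45135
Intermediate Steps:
177*(h(13) - 241) = 177*(-14 - 241) = 177*(-255) = -45135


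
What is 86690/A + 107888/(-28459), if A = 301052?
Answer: -15006393733/4283819434 ≈ -3.5030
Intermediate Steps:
86690/A + 107888/(-28459) = 86690/301052 + 107888/(-28459) = 86690*(1/301052) + 107888*(-1/28459) = 43345/150526 - 107888/28459 = -15006393733/4283819434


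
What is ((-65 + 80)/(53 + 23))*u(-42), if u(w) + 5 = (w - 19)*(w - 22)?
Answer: 58485/76 ≈ 769.54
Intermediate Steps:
u(w) = -5 + (-22 + w)*(-19 + w) (u(w) = -5 + (w - 19)*(w - 22) = -5 + (-19 + w)*(-22 + w) = -5 + (-22 + w)*(-19 + w))
((-65 + 80)/(53 + 23))*u(-42) = ((-65 + 80)/(53 + 23))*(413 + (-42)² - 41*(-42)) = (15/76)*(413 + 1764 + 1722) = (15*(1/76))*3899 = (15/76)*3899 = 58485/76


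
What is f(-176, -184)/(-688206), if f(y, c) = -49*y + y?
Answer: -1408/114701 ≈ -0.012275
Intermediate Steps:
f(y, c) = -48*y
f(-176, -184)/(-688206) = -48*(-176)/(-688206) = 8448*(-1/688206) = -1408/114701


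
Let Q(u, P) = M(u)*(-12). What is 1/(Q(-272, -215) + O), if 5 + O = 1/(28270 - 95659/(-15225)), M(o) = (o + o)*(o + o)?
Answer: -430506409/1528830288362708 ≈ -2.8159e-7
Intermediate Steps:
M(o) = 4*o² (M(o) = (2*o)*(2*o) = 4*o²)
Q(u, P) = -48*u² (Q(u, P) = (4*u²)*(-12) = -48*u²)
O = -2152516820/430506409 (O = -5 + 1/(28270 - 95659/(-15225)) = -5 + 1/(28270 - 95659*(-1/15225)) = -5 + 1/(28270 + 95659/15225) = -5 + 1/(430506409/15225) = -5 + 15225/430506409 = -2152516820/430506409 ≈ -5.0000)
1/(Q(-272, -215) + O) = 1/(-48*(-272)² - 2152516820/430506409) = 1/(-48*73984 - 2152516820/430506409) = 1/(-3551232 - 2152516820/430506409) = 1/(-1528830288362708/430506409) = -430506409/1528830288362708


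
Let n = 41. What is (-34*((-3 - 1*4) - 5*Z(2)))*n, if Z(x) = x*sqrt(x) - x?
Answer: -4182 + 13940*sqrt(2) ≈ 15532.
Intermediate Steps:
Z(x) = x**(3/2) - x
(-34*((-3 - 1*4) - 5*Z(2)))*n = -34*((-3 - 1*4) - 5*(2**(3/2) - 1*2))*41 = -34*((-3 - 4) - 5*(2*sqrt(2) - 2))*41 = -34*(-7 - 5*(-2 + 2*sqrt(2)))*41 = -34*(-7 + (10 - 10*sqrt(2)))*41 = -34*(3 - 10*sqrt(2))*41 = (-102 + 340*sqrt(2))*41 = -4182 + 13940*sqrt(2)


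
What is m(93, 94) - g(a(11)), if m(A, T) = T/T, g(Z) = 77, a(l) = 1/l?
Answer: -76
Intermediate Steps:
m(A, T) = 1
m(93, 94) - g(a(11)) = 1 - 1*77 = 1 - 77 = -76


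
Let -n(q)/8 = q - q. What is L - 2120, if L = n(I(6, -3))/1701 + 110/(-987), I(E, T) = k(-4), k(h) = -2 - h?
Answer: -2092550/987 ≈ -2120.1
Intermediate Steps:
I(E, T) = 2 (I(E, T) = -2 - 1*(-4) = -2 + 4 = 2)
n(q) = 0 (n(q) = -8*(q - q) = -8*0 = 0)
L = -110/987 (L = 0/1701 + 110/(-987) = 0*(1/1701) + 110*(-1/987) = 0 - 110/987 = -110/987 ≈ -0.11145)
L - 2120 = -110/987 - 2120 = -2092550/987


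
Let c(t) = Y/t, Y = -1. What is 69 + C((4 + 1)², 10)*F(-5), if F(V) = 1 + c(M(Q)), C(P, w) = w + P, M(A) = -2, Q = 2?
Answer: 243/2 ≈ 121.50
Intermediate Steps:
c(t) = -1/t
C(P, w) = P + w
F(V) = 3/2 (F(V) = 1 - 1/(-2) = 1 - 1*(-½) = 1 + ½ = 3/2)
69 + C((4 + 1)², 10)*F(-5) = 69 + ((4 + 1)² + 10)*(3/2) = 69 + (5² + 10)*(3/2) = 69 + (25 + 10)*(3/2) = 69 + 35*(3/2) = 69 + 105/2 = 243/2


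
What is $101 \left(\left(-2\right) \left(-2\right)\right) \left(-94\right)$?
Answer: $-37976$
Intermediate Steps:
$101 \left(\left(-2\right) \left(-2\right)\right) \left(-94\right) = 101 \cdot 4 \left(-94\right) = 404 \left(-94\right) = -37976$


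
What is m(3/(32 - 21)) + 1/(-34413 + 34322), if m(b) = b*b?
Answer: 698/11011 ≈ 0.063391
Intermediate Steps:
m(b) = b²
m(3/(32 - 21)) + 1/(-34413 + 34322) = (3/(32 - 21))² + 1/(-34413 + 34322) = (3/11)² + 1/(-91) = (3*(1/11))² - 1/91 = (3/11)² - 1/91 = 9/121 - 1/91 = 698/11011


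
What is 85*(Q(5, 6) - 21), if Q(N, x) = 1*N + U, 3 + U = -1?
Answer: -1700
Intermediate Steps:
U = -4 (U = -3 - 1 = -4)
Q(N, x) = -4 + N (Q(N, x) = 1*N - 4 = N - 4 = -4 + N)
85*(Q(5, 6) - 21) = 85*((-4 + 5) - 21) = 85*(1 - 21) = 85*(-20) = -1700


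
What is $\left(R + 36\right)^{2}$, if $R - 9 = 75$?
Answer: $14400$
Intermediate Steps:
$R = 84$ ($R = 9 + 75 = 84$)
$\left(R + 36\right)^{2} = \left(84 + 36\right)^{2} = 120^{2} = 14400$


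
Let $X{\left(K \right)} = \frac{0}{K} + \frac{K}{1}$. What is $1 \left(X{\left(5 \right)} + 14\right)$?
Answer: $19$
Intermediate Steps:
$X{\left(K \right)} = K$ ($X{\left(K \right)} = 0 + K 1 = 0 + K = K$)
$1 \left(X{\left(5 \right)} + 14\right) = 1 \left(5 + 14\right) = 1 \cdot 19 = 19$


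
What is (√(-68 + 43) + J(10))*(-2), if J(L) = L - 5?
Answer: -10 - 10*I ≈ -10.0 - 10.0*I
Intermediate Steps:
J(L) = -5 + L (J(L) = L - 1*5 = L - 5 = -5 + L)
(√(-68 + 43) + J(10))*(-2) = (√(-68 + 43) + (-5 + 10))*(-2) = (√(-25) + 5)*(-2) = (5*I + 5)*(-2) = (5 + 5*I)*(-2) = -10 - 10*I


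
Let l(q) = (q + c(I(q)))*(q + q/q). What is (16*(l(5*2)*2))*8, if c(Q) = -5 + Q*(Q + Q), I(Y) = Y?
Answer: 577280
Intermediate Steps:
c(Q) = -5 + 2*Q² (c(Q) = -5 + Q*(2*Q) = -5 + 2*Q²)
l(q) = (1 + q)*(-5 + q + 2*q²) (l(q) = (q + (-5 + 2*q²))*(q + q/q) = (-5 + q + 2*q²)*(q + 1) = (-5 + q + 2*q²)*(1 + q) = (1 + q)*(-5 + q + 2*q²))
(16*(l(5*2)*2))*8 = (16*((-5 - 20*2 + 2*(5*2)³ + 3*(5*2)²)*2))*8 = (16*((-5 - 4*10 + 2*10³ + 3*10²)*2))*8 = (16*((-5 - 40 + 2*1000 + 3*100)*2))*8 = (16*((-5 - 40 + 2000 + 300)*2))*8 = (16*(2255*2))*8 = (16*4510)*8 = 72160*8 = 577280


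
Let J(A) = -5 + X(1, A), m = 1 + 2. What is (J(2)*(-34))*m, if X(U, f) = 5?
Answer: 0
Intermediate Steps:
m = 3
J(A) = 0 (J(A) = -5 + 5 = 0)
(J(2)*(-34))*m = (0*(-34))*3 = 0*3 = 0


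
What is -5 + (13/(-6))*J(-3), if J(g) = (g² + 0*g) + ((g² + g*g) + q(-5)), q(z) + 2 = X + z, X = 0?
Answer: -145/3 ≈ -48.333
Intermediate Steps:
q(z) = -2 + z (q(z) = -2 + (0 + z) = -2 + z)
J(g) = -7 + 3*g² (J(g) = (g² + 0*g) + ((g² + g*g) + (-2 - 5)) = (g² + 0) + ((g² + g²) - 7) = g² + (2*g² - 7) = g² + (-7 + 2*g²) = -7 + 3*g²)
-5 + (13/(-6))*J(-3) = -5 + (13/(-6))*(-7 + 3*(-3)²) = -5 + (13*(-⅙))*(-7 + 3*9) = -5 - 13*(-7 + 27)/6 = -5 - 13/6*20 = -5 - 130/3 = -145/3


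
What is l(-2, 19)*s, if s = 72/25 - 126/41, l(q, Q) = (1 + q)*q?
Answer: -396/1025 ≈ -0.38634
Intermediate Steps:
l(q, Q) = q*(1 + q)
s = -198/1025 (s = 72*(1/25) - 126*1/41 = 72/25 - 126/41 = -198/1025 ≈ -0.19317)
l(-2, 19)*s = -2*(1 - 2)*(-198/1025) = -2*(-1)*(-198/1025) = 2*(-198/1025) = -396/1025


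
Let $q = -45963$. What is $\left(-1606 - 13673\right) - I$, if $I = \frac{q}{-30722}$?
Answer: $- \frac{469447401}{30722} \approx -15281.0$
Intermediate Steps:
$I = \frac{45963}{30722}$ ($I = - \frac{45963}{-30722} = \left(-45963\right) \left(- \frac{1}{30722}\right) = \frac{45963}{30722} \approx 1.4961$)
$\left(-1606 - 13673\right) - I = \left(-1606 - 13673\right) - \frac{45963}{30722} = -15279 - \frac{45963}{30722} = - \frac{469447401}{30722}$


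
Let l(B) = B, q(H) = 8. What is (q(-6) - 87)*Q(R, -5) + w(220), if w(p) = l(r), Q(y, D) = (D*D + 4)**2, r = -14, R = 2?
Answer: -66453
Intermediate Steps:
Q(y, D) = (4 + D**2)**2 (Q(y, D) = (D**2 + 4)**2 = (4 + D**2)**2)
w(p) = -14
(q(-6) - 87)*Q(R, -5) + w(220) = (8 - 87)*(4 + (-5)**2)**2 - 14 = -79*(4 + 25)**2 - 14 = -79*29**2 - 14 = -79*841 - 14 = -66439 - 14 = -66453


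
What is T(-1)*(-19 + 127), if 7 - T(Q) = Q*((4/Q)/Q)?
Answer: 1188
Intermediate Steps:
T(Q) = 7 - 4/Q (T(Q) = 7 - Q*(4/Q)/Q = 7 - Q*4/Q² = 7 - 4/Q)
T(-1)*(-19 + 127) = (7 - 4/(-1))*(-19 + 127) = (7 - 4*(-1))*108 = (7 + 4)*108 = 11*108 = 1188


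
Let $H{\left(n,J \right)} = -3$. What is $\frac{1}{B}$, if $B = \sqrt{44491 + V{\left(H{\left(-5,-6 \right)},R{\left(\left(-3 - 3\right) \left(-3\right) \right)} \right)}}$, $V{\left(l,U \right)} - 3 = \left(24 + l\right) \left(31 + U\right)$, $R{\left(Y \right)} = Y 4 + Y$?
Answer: $\frac{\sqrt{47035}}{47035} \approx 0.0046109$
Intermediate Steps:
$R{\left(Y \right)} = 5 Y$ ($R{\left(Y \right)} = 4 Y + Y = 5 Y$)
$V{\left(l,U \right)} = 3 + \left(24 + l\right) \left(31 + U\right)$
$B = \sqrt{47035}$ ($B = \sqrt{44491 + \left(747 + 24 \cdot 5 \left(-3 - 3\right) \left(-3\right) + 31 \left(-3\right) + 5 \left(-3 - 3\right) \left(-3\right) \left(-3\right)\right)} = \sqrt{44491 + \left(747 + 24 \cdot 5 \left(\left(-6\right) \left(-3\right)\right) - 93 + 5 \left(\left(-6\right) \left(-3\right)\right) \left(-3\right)\right)} = \sqrt{44491 + \left(747 + 24 \cdot 5 \cdot 18 - 93 + 5 \cdot 18 \left(-3\right)\right)} = \sqrt{44491 + \left(747 + 24 \cdot 90 - 93 + 90 \left(-3\right)\right)} = \sqrt{44491 + \left(747 + 2160 - 93 - 270\right)} = \sqrt{44491 + 2544} = \sqrt{47035} \approx 216.88$)
$\frac{1}{B} = \frac{1}{\sqrt{47035}} = \frac{\sqrt{47035}}{47035}$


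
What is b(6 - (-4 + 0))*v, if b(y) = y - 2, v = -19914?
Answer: -159312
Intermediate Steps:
b(y) = -2 + y
b(6 - (-4 + 0))*v = (-2 + (6 - (-4 + 0)))*(-19914) = (-2 + (6 - 1*(-4)))*(-19914) = (-2 + (6 + 4))*(-19914) = (-2 + 10)*(-19914) = 8*(-19914) = -159312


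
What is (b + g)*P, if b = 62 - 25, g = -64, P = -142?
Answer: 3834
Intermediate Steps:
b = 37
(b + g)*P = (37 - 64)*(-142) = -27*(-142) = 3834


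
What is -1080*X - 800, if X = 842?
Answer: -910160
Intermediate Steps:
-1080*X - 800 = -1080*842 - 800 = -909360 - 800 = -910160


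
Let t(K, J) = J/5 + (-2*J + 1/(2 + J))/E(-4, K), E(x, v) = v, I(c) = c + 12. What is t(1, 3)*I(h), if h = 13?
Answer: -130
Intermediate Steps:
I(c) = 12 + c
t(K, J) = J/5 + (1/(2 + J) - 2*J)/K (t(K, J) = J/5 + (-2*J + 1/(2 + J))/K = J*(⅕) + (1/(2 + J) - 2*J)/K = J/5 + (1/(2 + J) - 2*J)/K)
t(1, 3)*I(h) = ((⅕)*(5 - 20*3 - 10*3² + 1*3² + 2*3*1)/(1*(2 + 3)))*(12 + 13) = ((⅕)*1*(5 - 60 - 10*9 + 1*9 + 6)/5)*25 = ((⅕)*1*(⅕)*(5 - 60 - 90 + 9 + 6))*25 = ((⅕)*1*(⅕)*(-130))*25 = -26/5*25 = -130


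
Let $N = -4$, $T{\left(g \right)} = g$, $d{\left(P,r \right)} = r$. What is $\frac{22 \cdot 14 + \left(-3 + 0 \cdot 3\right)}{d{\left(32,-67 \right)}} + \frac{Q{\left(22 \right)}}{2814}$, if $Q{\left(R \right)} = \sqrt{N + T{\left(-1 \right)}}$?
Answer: $- \frac{305}{67} + \frac{i \sqrt{5}}{2814} \approx -4.5522 + 0.00079462 i$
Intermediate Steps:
$Q{\left(R \right)} = i \sqrt{5}$ ($Q{\left(R \right)} = \sqrt{-4 - 1} = \sqrt{-5} = i \sqrt{5}$)
$\frac{22 \cdot 14 + \left(-3 + 0 \cdot 3\right)}{d{\left(32,-67 \right)}} + \frac{Q{\left(22 \right)}}{2814} = \frac{22 \cdot 14 + \left(-3 + 0 \cdot 3\right)}{-67} + \frac{i \sqrt{5}}{2814} = \left(308 + \left(-3 + 0\right)\right) \left(- \frac{1}{67}\right) + i \sqrt{5} \cdot \frac{1}{2814} = \left(308 - 3\right) \left(- \frac{1}{67}\right) + \frac{i \sqrt{5}}{2814} = 305 \left(- \frac{1}{67}\right) + \frac{i \sqrt{5}}{2814} = - \frac{305}{67} + \frac{i \sqrt{5}}{2814}$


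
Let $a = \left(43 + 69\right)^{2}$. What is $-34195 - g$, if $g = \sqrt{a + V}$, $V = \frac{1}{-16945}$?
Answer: $-34195 - \frac{\sqrt{3601796648655}}{16945} \approx -34307.0$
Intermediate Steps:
$a = 12544$ ($a = 112^{2} = 12544$)
$V = - \frac{1}{16945} \approx -5.9014 \cdot 10^{-5}$
$g = \frac{\sqrt{3601796648655}}{16945}$ ($g = \sqrt{12544 - \frac{1}{16945}} = \sqrt{\frac{212558079}{16945}} = \frac{\sqrt{3601796648655}}{16945} \approx 112.0$)
$-34195 - g = -34195 - \frac{\sqrt{3601796648655}}{16945}$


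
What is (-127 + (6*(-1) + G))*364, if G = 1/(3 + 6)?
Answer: -435344/9 ≈ -48372.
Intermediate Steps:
G = ⅑ (G = 1/9 = ⅑ ≈ 0.11111)
(-127 + (6*(-1) + G))*364 = (-127 + (6*(-1) + ⅑))*364 = (-127 + (-6 + ⅑))*364 = (-127 - 53/9)*364 = -1196/9*364 = -435344/9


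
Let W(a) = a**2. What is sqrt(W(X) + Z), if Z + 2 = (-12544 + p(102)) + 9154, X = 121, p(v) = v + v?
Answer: sqrt(11453) ≈ 107.02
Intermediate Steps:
p(v) = 2*v
Z = -3188 (Z = -2 + ((-12544 + 2*102) + 9154) = -2 + ((-12544 + 204) + 9154) = -2 + (-12340 + 9154) = -2 - 3186 = -3188)
sqrt(W(X) + Z) = sqrt(121**2 - 3188) = sqrt(14641 - 3188) = sqrt(11453)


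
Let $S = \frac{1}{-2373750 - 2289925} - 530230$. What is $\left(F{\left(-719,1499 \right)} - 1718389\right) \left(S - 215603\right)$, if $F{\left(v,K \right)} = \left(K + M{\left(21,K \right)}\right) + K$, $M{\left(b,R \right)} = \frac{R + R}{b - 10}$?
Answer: $\frac{65623090297046047628}{51300425} \approx 1.2792 \cdot 10^{12}$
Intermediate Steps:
$M{\left(b,R \right)} = \frac{2 R}{-10 + b}$
$S = - \frac{2472820395251}{4663675}$ ($S = \frac{1}{-4663675} - 530230 = - \frac{1}{4663675} - 530230 = - \frac{2472820395251}{4663675} \approx -5.3023 \cdot 10^{5}$)
$F{\left(v,K \right)} = \frac{24 K}{11}$ ($F{\left(v,K \right)} = \left(K + \frac{2 K}{-10 + 21}\right) + K = \left(K + \frac{2 K}{11}\right) + K = \frac{13 K}{11} + K = \frac{24 K}{11}$)
$\left(F{\left(-719,1499 \right)} - 1718389\right) \left(S - 215603\right) = \left(\frac{24}{11} \cdot 1499 - 1718389\right) \left(- \frac{2472820395251}{4663675} - 215603\right) = \left(\frac{35976}{11} - 1718389\right) \left(- \frac{3478322716276}{4663675}\right) = \left(- \frac{18866303}{11}\right) \left(- \frac{3478322716276}{4663675}\right) = \frac{65623090297046047628}{51300425}$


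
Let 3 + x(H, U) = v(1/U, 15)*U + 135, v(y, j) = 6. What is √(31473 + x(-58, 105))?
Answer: √32235 ≈ 179.54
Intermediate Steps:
x(H, U) = 132 + 6*U (x(H, U) = -3 + (6*U + 135) = -3 + (135 + 6*U) = 132 + 6*U)
√(31473 + x(-58, 105)) = √(31473 + (132 + 6*105)) = √(31473 + (132 + 630)) = √(31473 + 762) = √32235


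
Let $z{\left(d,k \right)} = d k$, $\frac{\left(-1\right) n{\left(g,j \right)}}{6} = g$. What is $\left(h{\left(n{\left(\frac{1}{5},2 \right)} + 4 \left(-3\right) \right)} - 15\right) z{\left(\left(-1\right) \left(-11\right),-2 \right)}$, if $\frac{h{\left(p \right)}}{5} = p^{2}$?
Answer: $- \frac{94182}{5} \approx -18836.0$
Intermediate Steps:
$n{\left(g,j \right)} = - 6 g$
$h{\left(p \right)} = 5 p^{2}$
$\left(h{\left(n{\left(\frac{1}{5},2 \right)} + 4 \left(-3\right) \right)} - 15\right) z{\left(\left(-1\right) \left(-11\right),-2 \right)} = \left(5 \left(- \frac{6}{5} + 4 \left(-3\right)\right)^{2} - 15\right) \left(-1\right) \left(-11\right) \left(-2\right) = \left(5 \left(\left(-6\right) \frac{1}{5} - 12\right)^{2} - 15\right) 11 \left(-2\right) = \left(5 \left(- \frac{6}{5} - 12\right)^{2} - 15\right) \left(-22\right) = \left(5 \left(- \frac{66}{5}\right)^{2} - 15\right) \left(-22\right) = \left(5 \cdot \frac{4356}{25} - 15\right) \left(-22\right) = \left(\frac{4356}{5} - 15\right) \left(-22\right) = \frac{4281}{5} \left(-22\right) = - \frac{94182}{5}$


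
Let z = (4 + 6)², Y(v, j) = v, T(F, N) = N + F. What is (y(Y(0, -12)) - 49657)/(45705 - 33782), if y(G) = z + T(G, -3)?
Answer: -49560/11923 ≈ -4.1567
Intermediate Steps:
T(F, N) = F + N
z = 100 (z = 10² = 100)
y(G) = 97 + G (y(G) = 100 + (G - 3) = 100 + (-3 + G) = 97 + G)
(y(Y(0, -12)) - 49657)/(45705 - 33782) = ((97 + 0) - 49657)/(45705 - 33782) = (97 - 49657)/11923 = -49560*1/11923 = -49560/11923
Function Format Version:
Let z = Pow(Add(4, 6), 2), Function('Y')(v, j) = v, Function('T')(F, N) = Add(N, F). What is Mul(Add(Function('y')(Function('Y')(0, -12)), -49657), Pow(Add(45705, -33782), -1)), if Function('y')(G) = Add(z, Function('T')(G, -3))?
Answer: Rational(-49560, 11923) ≈ -4.1567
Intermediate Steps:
Function('T')(F, N) = Add(F, N)
z = 100 (z = Pow(10, 2) = 100)
Function('y')(G) = Add(97, G) (Function('y')(G) = Add(100, Add(G, -3)) = Add(100, Add(-3, G)) = Add(97, G))
Mul(Add(Function('y')(Function('Y')(0, -12)), -49657), Pow(Add(45705, -33782), -1)) = Mul(Add(Add(97, 0), -49657), Pow(Add(45705, -33782), -1)) = Mul(Add(97, -49657), Pow(11923, -1)) = Mul(-49560, Rational(1, 11923)) = Rational(-49560, 11923)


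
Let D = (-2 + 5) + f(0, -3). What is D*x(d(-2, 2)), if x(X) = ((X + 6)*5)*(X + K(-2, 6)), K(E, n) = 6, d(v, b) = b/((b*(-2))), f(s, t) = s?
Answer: 1815/4 ≈ 453.75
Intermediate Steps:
d(v, b) = -1/2 (d(v, b) = b/((-2*b)) = b*(-1/(2*b)) = -1/2)
D = 3 (D = (-2 + 5) + 0 = 3 + 0 = 3)
x(X) = (6 + X)*(30 + 5*X) (x(X) = ((X + 6)*5)*(X + 6) = ((6 + X)*5)*(6 + X) = (30 + 5*X)*(6 + X) = (6 + X)*(30 + 5*X))
D*x(d(-2, 2)) = 3*(180 + 5*(-1/2)**2 + 60*(-1/2)) = 3*(180 + 5*(1/4) - 30) = 3*(180 + 5/4 - 30) = 3*(605/4) = 1815/4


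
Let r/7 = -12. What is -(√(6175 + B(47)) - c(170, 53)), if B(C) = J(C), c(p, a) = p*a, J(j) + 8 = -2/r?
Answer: 9010 - √10878630/42 ≈ 8931.5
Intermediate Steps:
r = -84 (r = 7*(-12) = -84)
J(j) = -335/42 (J(j) = -8 - 2/(-84) = -8 - 2*(-1/84) = -8 + 1/42 = -335/42)
c(p, a) = a*p
B(C) = -335/42
-(√(6175 + B(47)) - c(170, 53)) = -(√(6175 - 335/42) - 53*170) = -(√(259015/42) - 1*9010) = -(√10878630/42 - 9010) = -(-9010 + √10878630/42) = 9010 - √10878630/42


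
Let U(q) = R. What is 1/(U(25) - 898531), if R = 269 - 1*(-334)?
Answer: -1/897928 ≈ -1.1137e-6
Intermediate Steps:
R = 603 (R = 269 + 334 = 603)
U(q) = 603
1/(U(25) - 898531) = 1/(603 - 898531) = 1/(-897928) = -1/897928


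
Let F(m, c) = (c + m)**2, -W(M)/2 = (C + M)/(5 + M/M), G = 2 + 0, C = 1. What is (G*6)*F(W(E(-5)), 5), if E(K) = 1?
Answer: 676/3 ≈ 225.33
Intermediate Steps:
G = 2
W(M) = -1/3 - M/3 (W(M) = -2*(1 + M)/(5 + M/M) = -2*(1 + M)/(5 + 1) = -2*(1 + M)/6 = -2*(1/6 + M/6) = -1/3 - M/3)
(G*6)*F(W(E(-5)), 5) = (2*6)*(5 + (-1/3 - 1/3*1))**2 = 12*(5 + (-1/3 - 1/3))**2 = 12*(5 - 2/3)**2 = 12*(13/3)**2 = 12*(169/9) = 676/3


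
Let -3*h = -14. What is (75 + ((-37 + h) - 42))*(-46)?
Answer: -92/3 ≈ -30.667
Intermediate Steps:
h = 14/3 (h = -⅓*(-14) = 14/3 ≈ 4.6667)
(75 + ((-37 + h) - 42))*(-46) = (75 + ((-37 + 14/3) - 42))*(-46) = (75 + (-97/3 - 42))*(-46) = (75 - 223/3)*(-46) = (⅔)*(-46) = -92/3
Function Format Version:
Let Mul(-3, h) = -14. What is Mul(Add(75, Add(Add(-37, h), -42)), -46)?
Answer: Rational(-92, 3) ≈ -30.667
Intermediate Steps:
h = Rational(14, 3) (h = Mul(Rational(-1, 3), -14) = Rational(14, 3) ≈ 4.6667)
Mul(Add(75, Add(Add(-37, h), -42)), -46) = Mul(Add(75, Add(Add(-37, Rational(14, 3)), -42)), -46) = Mul(Add(75, Add(Rational(-97, 3), -42)), -46) = Mul(Add(75, Rational(-223, 3)), -46) = Mul(Rational(2, 3), -46) = Rational(-92, 3)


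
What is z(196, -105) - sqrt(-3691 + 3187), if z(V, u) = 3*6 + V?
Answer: 214 - 6*I*sqrt(14) ≈ 214.0 - 22.45*I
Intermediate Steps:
z(V, u) = 18 + V
z(196, -105) - sqrt(-3691 + 3187) = (18 + 196) - sqrt(-3691 + 3187) = 214 - sqrt(-504) = 214 - 6*I*sqrt(14)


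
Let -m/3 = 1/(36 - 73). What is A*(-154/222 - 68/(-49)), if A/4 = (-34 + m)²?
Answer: 23782877500/7445991 ≈ 3194.1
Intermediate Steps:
m = 3/37 (m = -3/(36 - 73) = -3/(-37) = -3*(-1/37) = 3/37 ≈ 0.081081)
A = 6300100/1369 (A = 4*(-34 + 3/37)² = 4*(-1255/37)² = 4*(1575025/1369) = 6300100/1369 ≈ 4602.0)
A*(-154/222 - 68/(-49)) = 6300100*(-154/222 - 68/(-49))/1369 = 6300100*(-154*1/222 - 68*(-1/49))/1369 = 6300100*(-77/111 + 68/49)/1369 = (6300100/1369)*(3775/5439) = 23782877500/7445991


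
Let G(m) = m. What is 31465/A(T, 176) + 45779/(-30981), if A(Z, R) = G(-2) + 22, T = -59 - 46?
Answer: 194780317/123924 ≈ 1571.8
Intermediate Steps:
T = -105
A(Z, R) = 20 (A(Z, R) = -2 + 22 = 20)
31465/A(T, 176) + 45779/(-30981) = 31465/20 + 45779/(-30981) = 31465*(1/20) + 45779*(-1/30981) = 6293/4 - 45779/30981 = 194780317/123924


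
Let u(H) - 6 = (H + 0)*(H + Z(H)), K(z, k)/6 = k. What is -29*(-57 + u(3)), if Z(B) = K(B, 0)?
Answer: 1218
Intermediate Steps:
K(z, k) = 6*k
Z(B) = 0 (Z(B) = 6*0 = 0)
u(H) = 6 + H² (u(H) = 6 + (H + 0)*(H + 0) = 6 + H*H = 6 + H²)
-29*(-57 + u(3)) = -29*(-57 + (6 + 3²)) = -29*(-57 + (6 + 9)) = -29*(-57 + 15) = -29*(-42) = 1218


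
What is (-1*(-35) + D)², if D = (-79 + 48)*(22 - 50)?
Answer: 815409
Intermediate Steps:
D = 868 (D = -31*(-28) = 868)
(-1*(-35) + D)² = (-1*(-35) + 868)² = (35 + 868)² = 903² = 815409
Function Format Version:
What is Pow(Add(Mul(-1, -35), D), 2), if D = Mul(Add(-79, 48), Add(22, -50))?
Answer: 815409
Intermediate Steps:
D = 868 (D = Mul(-31, -28) = 868)
Pow(Add(Mul(-1, -35), D), 2) = Pow(Add(Mul(-1, -35), 868), 2) = Pow(Add(35, 868), 2) = Pow(903, 2) = 815409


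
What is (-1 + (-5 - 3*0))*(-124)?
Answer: 744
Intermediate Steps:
(-1 + (-5 - 3*0))*(-124) = (-1 + (-5 + 0))*(-124) = (-1 - 5)*(-124) = -6*(-124) = 744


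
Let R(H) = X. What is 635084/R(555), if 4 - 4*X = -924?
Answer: 158771/58 ≈ 2737.4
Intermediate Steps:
X = 232 (X = 1 - ¼*(-924) = 1 + 231 = 232)
R(H) = 232
635084/R(555) = 635084/232 = 635084*(1/232) = 158771/58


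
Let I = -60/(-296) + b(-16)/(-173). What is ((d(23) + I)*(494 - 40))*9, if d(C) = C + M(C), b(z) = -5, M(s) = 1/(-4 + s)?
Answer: 11570757273/121619 ≈ 95139.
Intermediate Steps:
I = 2965/12802 (I = -60/(-296) - 5/(-173) = -60*(-1/296) - 5*(-1/173) = 15/74 + 5/173 = 2965/12802 ≈ 0.23160)
d(C) = C + 1/(-4 + C)
((d(23) + I)*(494 - 40))*9 = (((1 + 23*(-4 + 23))/(-4 + 23) + 2965/12802)*(494 - 40))*9 = (((1 + 23*19)/19 + 2965/12802)*454)*9 = (((1 + 437)/19 + 2965/12802)*454)*9 = (((1/19)*438 + 2965/12802)*454)*9 = ((438/19 + 2965/12802)*454)*9 = ((5663611/243238)*454)*9 = (1285639697/121619)*9 = 11570757273/121619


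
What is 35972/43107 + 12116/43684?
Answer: 523421315/470771547 ≈ 1.1118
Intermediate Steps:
35972/43107 + 12116/43684 = 35972*(1/43107) + 12116*(1/43684) = 35972/43107 + 3029/10921 = 523421315/470771547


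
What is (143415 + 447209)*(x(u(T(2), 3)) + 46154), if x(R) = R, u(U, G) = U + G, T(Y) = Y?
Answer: 27262613216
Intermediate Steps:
u(U, G) = G + U
(143415 + 447209)*(x(u(T(2), 3)) + 46154) = (143415 + 447209)*((3 + 2) + 46154) = 590624*(5 + 46154) = 590624*46159 = 27262613216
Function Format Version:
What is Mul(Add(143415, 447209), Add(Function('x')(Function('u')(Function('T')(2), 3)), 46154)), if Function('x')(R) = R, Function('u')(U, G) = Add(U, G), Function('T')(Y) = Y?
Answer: 27262613216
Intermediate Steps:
Function('u')(U, G) = Add(G, U)
Mul(Add(143415, 447209), Add(Function('x')(Function('u')(Function('T')(2), 3)), 46154)) = Mul(Add(143415, 447209), Add(Add(3, 2), 46154)) = Mul(590624, Add(5, 46154)) = Mul(590624, 46159) = 27262613216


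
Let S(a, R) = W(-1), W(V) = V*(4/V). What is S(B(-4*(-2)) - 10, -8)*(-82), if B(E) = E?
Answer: -328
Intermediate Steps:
W(V) = 4
S(a, R) = 4
S(B(-4*(-2)) - 10, -8)*(-82) = 4*(-82) = -328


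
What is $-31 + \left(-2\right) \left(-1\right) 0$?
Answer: $-31$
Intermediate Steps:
$-31 + \left(-2\right) \left(-1\right) 0 = -31 + 2 \cdot 0 = -31 + 0 = -31$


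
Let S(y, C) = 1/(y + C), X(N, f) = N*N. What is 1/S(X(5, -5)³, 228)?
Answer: 15853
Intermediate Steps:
X(N, f) = N²
S(y, C) = 1/(C + y)
1/S(X(5, -5)³, 228) = 1/(1/(228 + (5²)³)) = 1/(1/(228 + 25³)) = 1/(1/(228 + 15625)) = 1/(1/15853) = 15853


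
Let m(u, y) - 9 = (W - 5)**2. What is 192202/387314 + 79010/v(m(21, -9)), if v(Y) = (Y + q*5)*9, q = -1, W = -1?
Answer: 1533543593/6971652 ≈ 219.97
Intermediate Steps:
m(u, y) = 45 (m(u, y) = 9 + (-1 - 5)**2 = 9 + (-6)**2 = 9 + 36 = 45)
v(Y) = -45 + 9*Y (v(Y) = (Y - 1*5)*9 = (Y - 5)*9 = (-5 + Y)*9 = -45 + 9*Y)
192202/387314 + 79010/v(m(21, -9)) = 192202/387314 + 79010/(-45 + 9*45) = 192202*(1/387314) + 79010/(-45 + 405) = 96101/193657 + 79010/360 = 96101/193657 + 79010*(1/360) = 96101/193657 + 7901/36 = 1533543593/6971652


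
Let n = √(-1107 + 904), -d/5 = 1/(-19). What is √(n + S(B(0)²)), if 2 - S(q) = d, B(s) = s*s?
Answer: √(627 + 361*I*√203)/19 ≈ 2.8364 + 2.5116*I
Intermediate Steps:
B(s) = s²
d = 5/19 (d = -5/(-19) = -5*(-1/19) = 5/19 ≈ 0.26316)
S(q) = 33/19 (S(q) = 2 - 1*5/19 = 2 - 5/19 = 33/19)
n = I*√203 (n = √(-203) = I*√203 ≈ 14.248*I)
√(n + S(B(0)²)) = √(I*√203 + 33/19) = √(33/19 + I*√203)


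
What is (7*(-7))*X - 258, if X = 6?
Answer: -552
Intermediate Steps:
(7*(-7))*X - 258 = (7*(-7))*6 - 258 = -49*6 - 258 = -294 - 258 = -552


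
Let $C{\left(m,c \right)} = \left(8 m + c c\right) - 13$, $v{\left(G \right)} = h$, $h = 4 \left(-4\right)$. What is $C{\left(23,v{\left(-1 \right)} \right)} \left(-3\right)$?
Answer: $-1281$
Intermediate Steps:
$h = -16$
$v{\left(G \right)} = -16$
$C{\left(m,c \right)} = -13 + c^{2} + 8 m$ ($C{\left(m,c \right)} = \left(8 m + c^{2}\right) - 13 = \left(c^{2} + 8 m\right) - 13 = -13 + c^{2} + 8 m$)
$C{\left(23,v{\left(-1 \right)} \right)} \left(-3\right) = \left(-13 + \left(-16\right)^{2} + 8 \cdot 23\right) \left(-3\right) = \left(-13 + 256 + 184\right) \left(-3\right) = 427 \left(-3\right) = -1281$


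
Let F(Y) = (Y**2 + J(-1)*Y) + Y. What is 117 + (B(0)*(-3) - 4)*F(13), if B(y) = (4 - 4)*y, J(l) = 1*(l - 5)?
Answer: -299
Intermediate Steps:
J(l) = -5 + l (J(l) = 1*(-5 + l) = -5 + l)
B(y) = 0 (B(y) = 0*y = 0)
F(Y) = Y**2 - 5*Y (F(Y) = (Y**2 + (-5 - 1)*Y) + Y = (Y**2 - 6*Y) + Y = Y**2 - 5*Y)
117 + (B(0)*(-3) - 4)*F(13) = 117 + (0*(-3) - 4)*(13*(-5 + 13)) = 117 + (0 - 4)*(13*8) = 117 - 4*104 = 117 - 416 = -299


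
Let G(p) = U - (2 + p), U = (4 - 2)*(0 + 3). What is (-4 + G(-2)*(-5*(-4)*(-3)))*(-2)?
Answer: 728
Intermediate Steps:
U = 6 (U = 2*3 = 6)
G(p) = 4 - p (G(p) = 6 - (2 + p) = 6 + (-2 - p) = 4 - p)
(-4 + G(-2)*(-5*(-4)*(-3)))*(-2) = (-4 + (4 - 1*(-2))*(-5*(-4)*(-3)))*(-2) = (-4 + (4 + 2)*(20*(-3)))*(-2) = (-4 + 6*(-60))*(-2) = (-4 - 360)*(-2) = -364*(-2) = 728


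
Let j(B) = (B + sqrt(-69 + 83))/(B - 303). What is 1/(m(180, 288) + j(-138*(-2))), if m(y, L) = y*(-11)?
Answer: -725436/1443778841 + 27*sqrt(14)/2887557682 ≈ -0.00050242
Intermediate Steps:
m(y, L) = -11*y
j(B) = (B + sqrt(14))/(-303 + B)
1/(m(180, 288) + j(-138*(-2))) = 1/(-11*180 + (-138*(-2) + sqrt(14))/(-303 - 138*(-2))) = 1/(-1980 + (276 + sqrt(14))/(-303 + 276)) = 1/(-1980 + (276 + sqrt(14))/(-27)) = 1/(-1980 - (276 + sqrt(14))/27) = 1/(-1980 + (-92/9 - sqrt(14)/27)) = 1/(-17912/9 - sqrt(14)/27)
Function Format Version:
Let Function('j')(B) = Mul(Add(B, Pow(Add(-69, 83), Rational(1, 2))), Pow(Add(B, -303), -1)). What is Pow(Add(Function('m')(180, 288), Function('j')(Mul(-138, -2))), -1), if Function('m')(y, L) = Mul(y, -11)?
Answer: Add(Rational(-725436, 1443778841), Mul(Rational(27, 2887557682), Pow(14, Rational(1, 2)))) ≈ -0.00050242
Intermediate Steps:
Function('m')(y, L) = Mul(-11, y)
Function('j')(B) = Mul(Pow(Add(-303, B), -1), Add(B, Pow(14, Rational(1, 2)))) (Function('j')(B) = Mul(Add(B, Pow(14, Rational(1, 2))), Pow(Add(-303, B), -1)) = Mul(Pow(Add(-303, B), -1), Add(B, Pow(14, Rational(1, 2)))))
Pow(Add(Function('m')(180, 288), Function('j')(Mul(-138, -2))), -1) = Pow(Add(Mul(-11, 180), Mul(Pow(Add(-303, Mul(-138, -2)), -1), Add(Mul(-138, -2), Pow(14, Rational(1, 2))))), -1) = Pow(Add(-1980, Mul(Pow(Add(-303, 276), -1), Add(276, Pow(14, Rational(1, 2))))), -1) = Pow(Add(-1980, Mul(Pow(-27, -1), Add(276, Pow(14, Rational(1, 2))))), -1) = Pow(Add(-1980, Mul(Rational(-1, 27), Add(276, Pow(14, Rational(1, 2))))), -1) = Pow(Add(-1980, Add(Rational(-92, 9), Mul(Rational(-1, 27), Pow(14, Rational(1, 2))))), -1) = Pow(Add(Rational(-17912, 9), Mul(Rational(-1, 27), Pow(14, Rational(1, 2)))), -1)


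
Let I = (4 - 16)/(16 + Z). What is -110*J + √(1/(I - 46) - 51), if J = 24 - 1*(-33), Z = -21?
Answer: -6270 + 7*I*√49486/218 ≈ -6270.0 + 7.143*I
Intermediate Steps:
I = 12/5 (I = (4 - 16)/(16 - 21) = -12/(-5) = -12*(-⅕) = 12/5 ≈ 2.4000)
J = 57 (J = 24 + 33 = 57)
-110*J + √(1/(I - 46) - 51) = -110*57 + √(1/(12/5 - 46) - 51) = -6270 + √(1/(-218/5) - 51) = -6270 + √(-5/218 - 51) = -6270 + √(-11123/218) = -6270 + 7*I*√49486/218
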